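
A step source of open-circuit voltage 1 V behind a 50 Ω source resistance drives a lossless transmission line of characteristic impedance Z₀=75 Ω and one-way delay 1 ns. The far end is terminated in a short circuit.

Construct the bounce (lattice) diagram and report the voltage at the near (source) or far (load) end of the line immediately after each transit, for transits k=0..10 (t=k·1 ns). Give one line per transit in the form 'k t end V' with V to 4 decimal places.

Γ_L=-1.000000, Γ_S=-0.200000; launch V₁=1·75/125=0.600000
k=0 src: V=0.6000
k=1 load: inc=0.600000, refl=0.600000·-1.000000=-0.6000; V=0.000000+0.600000+-0.600000=0.0000
k=2 src: inc=-0.600000, refl=-0.600000·-0.200000=0.1200; V=0.600000+-0.600000+0.120000=0.1200
k=3 load: inc=0.120000, refl=0.120000·-1.000000=-0.1200; V=0.000000+0.120000+-0.120000=0.0000
k=4 src: inc=-0.120000, refl=-0.120000·-0.200000=0.0240; V=0.120000+-0.120000+0.024000=0.0240
k=5 load: inc=0.024000, refl=0.024000·-1.000000=-0.0240; V=0.000000+0.024000+-0.024000=0.0000
k=6 src: inc=-0.024000, refl=-0.024000·-0.200000=0.0048; V=0.024000+-0.024000+0.004800=0.0048
k=7 load: inc=0.004800, refl=0.004800·-1.000000=-0.0048; V=0.000000+0.004800+-0.004800=0.0000
k=8 src: inc=-0.004800, refl=-0.004800·-0.200000=0.0010; V=0.004800+-0.004800+0.000960=0.0010
k=9 load: inc=0.000960, refl=0.000960·-1.000000=-0.0010; V=0.000000+0.000960+-0.000960=0.0000
k=10 src: inc=-0.000960, refl=-0.000960·-0.200000=0.0002; V=0.000960+-0.000960+0.000192=0.0002

0 0 source 0.6000
1 1 load 0.0000
2 2 source 0.1200
3 3 load 0.0000
4 4 source 0.0240
5 5 load 0.0000
6 6 source 0.0048
7 7 load 0.0000
8 8 source 0.0010
9 9 load 0.0000
10 10 source 0.0002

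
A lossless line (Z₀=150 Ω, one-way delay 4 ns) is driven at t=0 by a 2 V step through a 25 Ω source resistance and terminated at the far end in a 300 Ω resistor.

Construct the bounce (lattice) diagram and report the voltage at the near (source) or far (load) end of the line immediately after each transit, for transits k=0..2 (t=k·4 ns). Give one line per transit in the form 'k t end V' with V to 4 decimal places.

0 0 source 1.7143
1 4 load 2.2857
2 8 source 1.8776

Γ_L=0.333333, Γ_S=-0.714286; launch V₁=2·150/175=1.714286
k=0 src: V=1.7143
k=1 load: inc=1.714286, refl=1.714286·0.333333=0.5714; V=0.000000+1.714286+0.571429=2.2857
k=2 src: inc=0.571429, refl=0.571429·-0.714286=-0.4082; V=1.714286+0.571429+-0.408163=1.8776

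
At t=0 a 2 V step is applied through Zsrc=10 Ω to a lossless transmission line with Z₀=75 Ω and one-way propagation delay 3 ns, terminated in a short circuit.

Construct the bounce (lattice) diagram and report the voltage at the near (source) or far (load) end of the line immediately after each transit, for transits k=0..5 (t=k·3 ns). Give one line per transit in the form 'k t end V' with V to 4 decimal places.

0 0 source 1.7647
1 3 load 0.0000
2 6 source 1.3495
3 9 load 0.0000
4 12 source 1.0320
5 15 load 0.0000

Γ_L=-1.000000, Γ_S=-0.764706; launch V₁=2·75/85=1.764706
k=0 src: V=1.7647
k=1 load: inc=1.764706, refl=1.764706·-1.000000=-1.7647; V=0.000000+1.764706+-1.764706=0.0000
k=2 src: inc=-1.764706, refl=-1.764706·-0.764706=1.3495; V=1.764706+-1.764706+1.349481=1.3495
k=3 load: inc=1.349481, refl=1.349481·-1.000000=-1.3495; V=0.000000+1.349481+-1.349481=0.0000
k=4 src: inc=-1.349481, refl=-1.349481·-0.764706=1.0320; V=1.349481+-1.349481+1.031956=1.0320
k=5 load: inc=1.031956, refl=1.031956·-1.000000=-1.0320; V=0.000000+1.031956+-1.031956=0.0000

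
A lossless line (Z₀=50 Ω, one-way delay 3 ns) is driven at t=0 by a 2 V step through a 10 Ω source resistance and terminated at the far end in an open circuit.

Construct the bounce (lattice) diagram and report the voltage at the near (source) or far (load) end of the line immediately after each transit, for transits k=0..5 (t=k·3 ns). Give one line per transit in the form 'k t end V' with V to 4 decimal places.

Γ_L=1.000000, Γ_S=-0.666667; launch V₁=2·50/60=1.666667
k=0 src: V=1.6667
k=1 load: inc=1.666667, refl=1.666667·1.000000=1.6667; V=0.000000+1.666667+1.666667=3.3333
k=2 src: inc=1.666667, refl=1.666667·-0.666667=-1.1111; V=1.666667+1.666667+-1.111111=2.2222
k=3 load: inc=-1.111111, refl=-1.111111·1.000000=-1.1111; V=3.333333+-1.111111+-1.111111=1.1111
k=4 src: inc=-1.111111, refl=-1.111111·-0.666667=0.7407; V=2.222222+-1.111111+0.740741=1.8519
k=5 load: inc=0.740741, refl=0.740741·1.000000=0.7407; V=1.111111+0.740741+0.740741=2.5926

0 0 source 1.6667
1 3 load 3.3333
2 6 source 2.2222
3 9 load 1.1111
4 12 source 1.8519
5 15 load 2.5926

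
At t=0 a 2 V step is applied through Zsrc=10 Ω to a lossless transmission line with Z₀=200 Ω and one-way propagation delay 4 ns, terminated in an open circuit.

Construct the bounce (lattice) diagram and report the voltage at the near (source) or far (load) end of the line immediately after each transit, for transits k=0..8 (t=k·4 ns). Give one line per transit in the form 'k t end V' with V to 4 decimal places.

0 0 source 1.9048
1 4 load 3.8095
2 8 source 2.0862
3 12 load 0.3628
4 16 source 1.9220
5 20 load 3.4813
6 24 source 2.0705
7 28 load 0.6598
8 32 source 1.9362

Γ_L=1.000000, Γ_S=-0.904762; launch V₁=2·200/210=1.904762
k=0 src: V=1.9048
k=1 load: inc=1.904762, refl=1.904762·1.000000=1.9048; V=0.000000+1.904762+1.904762=3.8095
k=2 src: inc=1.904762, refl=1.904762·-0.904762=-1.7234; V=1.904762+1.904762+-1.723356=2.0862
k=3 load: inc=-1.723356, refl=-1.723356·1.000000=-1.7234; V=3.809524+-1.723356+-1.723356=0.3628
k=4 src: inc=-1.723356, refl=-1.723356·-0.904762=1.5592; V=2.086168+-1.723356+1.559227=1.9220
k=5 load: inc=1.559227, refl=1.559227·1.000000=1.5592; V=0.362812+1.559227+1.559227=3.4813
k=6 src: inc=1.559227, refl=1.559227·-0.904762=-1.4107; V=1.922039+1.559227+-1.410729=2.0705
k=7 load: inc=-1.410729, refl=-1.410729·1.000000=-1.4107; V=3.481266+-1.410729+-1.410729=0.6598
k=8 src: inc=-1.410729, refl=-1.410729·-0.904762=1.2764; V=2.070536+-1.410729+1.276374=1.9362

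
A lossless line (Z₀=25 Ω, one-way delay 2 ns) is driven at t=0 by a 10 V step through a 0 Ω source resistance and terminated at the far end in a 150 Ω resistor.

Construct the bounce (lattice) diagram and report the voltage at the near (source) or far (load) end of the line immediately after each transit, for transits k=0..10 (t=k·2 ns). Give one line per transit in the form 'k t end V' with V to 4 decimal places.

Γ_L=0.714286, Γ_S=-1.000000; launch V₁=10·25/25=10.000000
k=0 src: V=10.0000
k=1 load: inc=10.000000, refl=10.000000·0.714286=7.1429; V=0.000000+10.000000+7.142857=17.1429
k=2 src: inc=7.142857, refl=7.142857·-1.000000=-7.1429; V=10.000000+7.142857+-7.142857=10.0000
k=3 load: inc=-7.142857, refl=-7.142857·0.714286=-5.1020; V=17.142857+-7.142857+-5.102041=4.8980
k=4 src: inc=-5.102041, refl=-5.102041·-1.000000=5.1020; V=10.000000+-5.102041+5.102041=10.0000
k=5 load: inc=5.102041, refl=5.102041·0.714286=3.6443; V=4.897959+5.102041+3.644315=13.6443
k=6 src: inc=3.644315, refl=3.644315·-1.000000=-3.6443; V=10.000000+3.644315+-3.644315=10.0000
k=7 load: inc=-3.644315, refl=-3.644315·0.714286=-2.6031; V=13.644315+-3.644315+-2.603082=7.3969
k=8 src: inc=-2.603082, refl=-2.603082·-1.000000=2.6031; V=10.000000+-2.603082+2.603082=10.0000
k=9 load: inc=2.603082, refl=2.603082·0.714286=1.8593; V=7.396918+2.603082+1.859344=11.8593
k=10 src: inc=1.859344, refl=1.859344·-1.000000=-1.8593; V=10.000000+1.859344+-1.859344=10.0000

0 0 source 10.0000
1 2 load 17.1429
2 4 source 10.0000
3 6 load 4.8980
4 8 source 10.0000
5 10 load 13.6443
6 12 source 10.0000
7 14 load 7.3969
8 16 source 10.0000
9 18 load 11.8593
10 20 source 10.0000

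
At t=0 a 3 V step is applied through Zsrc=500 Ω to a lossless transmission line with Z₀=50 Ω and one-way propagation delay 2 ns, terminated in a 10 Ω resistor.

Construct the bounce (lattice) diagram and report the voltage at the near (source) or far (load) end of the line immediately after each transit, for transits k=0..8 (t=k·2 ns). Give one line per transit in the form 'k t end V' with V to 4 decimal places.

Γ_L=-0.666667, Γ_S=0.818182; launch V₁=3·50/550=0.272727
k=0 src: V=0.2727
k=1 load: inc=0.272727, refl=0.272727·-0.666667=-0.1818; V=0.000000+0.272727+-0.181818=0.0909
k=2 src: inc=-0.181818, refl=-0.181818·0.818182=-0.1488; V=0.272727+-0.181818+-0.148760=-0.0579
k=3 load: inc=-0.148760, refl=-0.148760·-0.666667=0.0992; V=0.090909+-0.148760+0.099174=0.0413
k=4 src: inc=0.099174, refl=0.099174·0.818182=0.0811; V=-0.057851+0.099174+0.081142=0.1225
k=5 load: inc=0.081142, refl=0.081142·-0.666667=-0.0541; V=0.041322+0.081142+-0.054095=0.0684
k=6 src: inc=-0.054095, refl=-0.054095·0.818182=-0.0443; V=0.122464+-0.054095+-0.044259=0.0241
k=7 load: inc=-0.044259, refl=-0.044259·-0.666667=0.0295; V=0.068370+-0.044259+0.029506=0.0536
k=8 src: inc=0.029506, refl=0.029506·0.818182=0.0241; V=0.024110+0.029506+0.024141=0.0778

0 0 source 0.2727
1 2 load 0.0909
2 4 source -0.0579
3 6 load 0.0413
4 8 source 0.1225
5 10 load 0.0684
6 12 source 0.0241
7 14 load 0.0536
8 16 source 0.0778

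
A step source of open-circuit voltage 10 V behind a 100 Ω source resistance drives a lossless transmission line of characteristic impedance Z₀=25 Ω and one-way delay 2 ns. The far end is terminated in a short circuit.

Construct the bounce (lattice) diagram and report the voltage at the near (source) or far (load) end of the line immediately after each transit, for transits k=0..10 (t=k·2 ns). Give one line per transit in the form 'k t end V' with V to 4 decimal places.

0 0 source 2.0000
1 2 load 0.0000
2 4 source -1.2000
3 6 load 0.0000
4 8 source 0.7200
5 10 load 0.0000
6 12 source -0.4320
7 14 load 0.0000
8 16 source 0.2592
9 18 load 0.0000
10 20 source -0.1555

Γ_L=-1.000000, Γ_S=0.600000; launch V₁=10·25/125=2.000000
k=0 src: V=2.0000
k=1 load: inc=2.000000, refl=2.000000·-1.000000=-2.0000; V=0.000000+2.000000+-2.000000=0.0000
k=2 src: inc=-2.000000, refl=-2.000000·0.600000=-1.2000; V=2.000000+-2.000000+-1.200000=-1.2000
k=3 load: inc=-1.200000, refl=-1.200000·-1.000000=1.2000; V=0.000000+-1.200000+1.200000=0.0000
k=4 src: inc=1.200000, refl=1.200000·0.600000=0.7200; V=-1.200000+1.200000+0.720000=0.7200
k=5 load: inc=0.720000, refl=0.720000·-1.000000=-0.7200; V=0.000000+0.720000+-0.720000=0.0000
k=6 src: inc=-0.720000, refl=-0.720000·0.600000=-0.4320; V=0.720000+-0.720000+-0.432000=-0.4320
k=7 load: inc=-0.432000, refl=-0.432000·-1.000000=0.4320; V=0.000000+-0.432000+0.432000=0.0000
k=8 src: inc=0.432000, refl=0.432000·0.600000=0.2592; V=-0.432000+0.432000+0.259200=0.2592
k=9 load: inc=0.259200, refl=0.259200·-1.000000=-0.2592; V=0.000000+0.259200+-0.259200=0.0000
k=10 src: inc=-0.259200, refl=-0.259200·0.600000=-0.1555; V=0.259200+-0.259200+-0.155520=-0.1555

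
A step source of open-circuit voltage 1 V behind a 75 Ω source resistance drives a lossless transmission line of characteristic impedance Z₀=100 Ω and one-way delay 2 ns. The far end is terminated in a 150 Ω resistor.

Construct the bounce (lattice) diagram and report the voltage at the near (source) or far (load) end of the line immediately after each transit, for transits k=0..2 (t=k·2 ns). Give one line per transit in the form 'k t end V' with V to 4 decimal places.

0 0 source 0.5714
1 2 load 0.6857
2 4 source 0.6694

Γ_L=0.200000, Γ_S=-0.142857; launch V₁=1·100/175=0.571429
k=0 src: V=0.5714
k=1 load: inc=0.571429, refl=0.571429·0.200000=0.1143; V=0.000000+0.571429+0.114286=0.6857
k=2 src: inc=0.114286, refl=0.114286·-0.142857=-0.0163; V=0.571429+0.114286+-0.016327=0.6694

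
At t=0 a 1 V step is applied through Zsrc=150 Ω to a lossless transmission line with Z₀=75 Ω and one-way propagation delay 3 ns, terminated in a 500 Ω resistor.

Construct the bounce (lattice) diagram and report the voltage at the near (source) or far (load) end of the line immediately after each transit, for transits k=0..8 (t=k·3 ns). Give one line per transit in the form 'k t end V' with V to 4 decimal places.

Γ_L=0.739130, Γ_S=0.333333; launch V₁=1·75/225=0.333333
k=0 src: V=0.3333
k=1 load: inc=0.333333, refl=0.333333·0.739130=0.2464; V=0.000000+0.333333+0.246377=0.5797
k=2 src: inc=0.246377, refl=0.246377·0.333333=0.0821; V=0.333333+0.246377+0.082126=0.6618
k=3 load: inc=0.082126, refl=0.082126·0.739130=0.0607; V=0.579710+0.082126+0.060702=0.7225
k=4 src: inc=0.060702, refl=0.060702·0.333333=0.0202; V=0.661836+0.060702+0.020234=0.7428
k=5 load: inc=0.020234, refl=0.020234·0.739130=0.0150; V=0.722537+0.020234+0.014955=0.7577
k=6 src: inc=0.014955, refl=0.014955·0.333333=0.0050; V=0.742771+0.014955+0.004985=0.7627
k=7 load: inc=0.004985, refl=0.004985·0.739130=0.0037; V=0.757727+0.004985+0.003685=0.7664
k=8 src: inc=0.003685, refl=0.003685·0.333333=0.0012; V=0.762712+0.003685+0.001228=0.7676

0 0 source 0.3333
1 3 load 0.5797
2 6 source 0.6618
3 9 load 0.7225
4 12 source 0.7428
5 15 load 0.7577
6 18 source 0.7627
7 21 load 0.7664
8 24 source 0.7676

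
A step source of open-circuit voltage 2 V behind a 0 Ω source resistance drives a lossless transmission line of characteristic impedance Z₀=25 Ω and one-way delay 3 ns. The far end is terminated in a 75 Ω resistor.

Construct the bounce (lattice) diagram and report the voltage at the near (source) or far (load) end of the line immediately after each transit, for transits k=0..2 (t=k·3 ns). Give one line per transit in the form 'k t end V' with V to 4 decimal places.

Γ_L=0.500000, Γ_S=-1.000000; launch V₁=2·25/25=2.000000
k=0 src: V=2.0000
k=1 load: inc=2.000000, refl=2.000000·0.500000=1.0000; V=0.000000+2.000000+1.000000=3.0000
k=2 src: inc=1.000000, refl=1.000000·-1.000000=-1.0000; V=2.000000+1.000000+-1.000000=2.0000

0 0 source 2.0000
1 3 load 3.0000
2 6 source 2.0000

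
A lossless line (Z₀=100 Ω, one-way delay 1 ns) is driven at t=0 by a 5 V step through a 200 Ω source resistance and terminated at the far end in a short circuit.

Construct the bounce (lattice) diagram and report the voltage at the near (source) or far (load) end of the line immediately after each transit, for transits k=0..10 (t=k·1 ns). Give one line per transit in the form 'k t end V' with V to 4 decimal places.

0 0 source 1.6667
1 1 load 0.0000
2 2 source -0.5556
3 3 load 0.0000
4 4 source 0.1852
5 5 load 0.0000
6 6 source -0.0617
7 7 load 0.0000
8 8 source 0.0206
9 9 load 0.0000
10 10 source -0.0069

Γ_L=-1.000000, Γ_S=0.333333; launch V₁=5·100/300=1.666667
k=0 src: V=1.6667
k=1 load: inc=1.666667, refl=1.666667·-1.000000=-1.6667; V=0.000000+1.666667+-1.666667=0.0000
k=2 src: inc=-1.666667, refl=-1.666667·0.333333=-0.5556; V=1.666667+-1.666667+-0.555556=-0.5556
k=3 load: inc=-0.555556, refl=-0.555556·-1.000000=0.5556; V=0.000000+-0.555556+0.555556=0.0000
k=4 src: inc=0.555556, refl=0.555556·0.333333=0.1852; V=-0.555556+0.555556+0.185185=0.1852
k=5 load: inc=0.185185, refl=0.185185·-1.000000=-0.1852; V=0.000000+0.185185+-0.185185=0.0000
k=6 src: inc=-0.185185, refl=-0.185185·0.333333=-0.0617; V=0.185185+-0.185185+-0.061728=-0.0617
k=7 load: inc=-0.061728, refl=-0.061728·-1.000000=0.0617; V=0.000000+-0.061728+0.061728=0.0000
k=8 src: inc=0.061728, refl=0.061728·0.333333=0.0206; V=-0.061728+0.061728+0.020576=0.0206
k=9 load: inc=0.020576, refl=0.020576·-1.000000=-0.0206; V=0.000000+0.020576+-0.020576=0.0000
k=10 src: inc=-0.020576, refl=-0.020576·0.333333=-0.0069; V=0.020576+-0.020576+-0.006859=-0.0069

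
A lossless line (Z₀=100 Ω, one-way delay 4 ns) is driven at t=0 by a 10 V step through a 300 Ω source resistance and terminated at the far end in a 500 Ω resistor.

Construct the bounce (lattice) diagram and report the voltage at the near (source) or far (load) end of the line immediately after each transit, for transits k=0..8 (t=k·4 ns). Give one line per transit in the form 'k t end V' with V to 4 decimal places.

Γ_L=0.666667, Γ_S=0.500000; launch V₁=10·100/400=2.500000
k=0 src: V=2.5000
k=1 load: inc=2.500000, refl=2.500000·0.666667=1.6667; V=0.000000+2.500000+1.666667=4.1667
k=2 src: inc=1.666667, refl=1.666667·0.500000=0.8333; V=2.500000+1.666667+0.833333=5.0000
k=3 load: inc=0.833333, refl=0.833333·0.666667=0.5556; V=4.166667+0.833333+0.555556=5.5556
k=4 src: inc=0.555556, refl=0.555556·0.500000=0.2778; V=5.000000+0.555556+0.277778=5.8333
k=5 load: inc=0.277778, refl=0.277778·0.666667=0.1852; V=5.555556+0.277778+0.185185=6.0185
k=6 src: inc=0.185185, refl=0.185185·0.500000=0.0926; V=5.833333+0.185185+0.092593=6.1111
k=7 load: inc=0.092593, refl=0.092593·0.666667=0.0617; V=6.018519+0.092593+0.061728=6.1728
k=8 src: inc=0.061728, refl=0.061728·0.500000=0.0309; V=6.111111+0.061728+0.030864=6.2037

0 0 source 2.5000
1 4 load 4.1667
2 8 source 5.0000
3 12 load 5.5556
4 16 source 5.8333
5 20 load 6.0185
6 24 source 6.1111
7 28 load 6.1728
8 32 source 6.2037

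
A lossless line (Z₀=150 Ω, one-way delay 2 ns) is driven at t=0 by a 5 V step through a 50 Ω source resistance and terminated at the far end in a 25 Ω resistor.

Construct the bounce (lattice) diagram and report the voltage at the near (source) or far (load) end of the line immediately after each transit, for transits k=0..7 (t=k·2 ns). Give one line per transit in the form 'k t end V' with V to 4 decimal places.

0 0 source 3.7500
1 2 load 1.0714
2 4 source 2.4107
3 6 load 1.4541
4 8 source 1.9324
5 10 load 1.5907
6 12 source 1.7616
7 14 load 1.6396

Γ_L=-0.714286, Γ_S=-0.500000; launch V₁=5·150/200=3.750000
k=0 src: V=3.7500
k=1 load: inc=3.750000, refl=3.750000·-0.714286=-2.6786; V=0.000000+3.750000+-2.678571=1.0714
k=2 src: inc=-2.678571, refl=-2.678571·-0.500000=1.3393; V=3.750000+-2.678571+1.339286=2.4107
k=3 load: inc=1.339286, refl=1.339286·-0.714286=-0.9566; V=1.071429+1.339286+-0.956633=1.4541
k=4 src: inc=-0.956633, refl=-0.956633·-0.500000=0.4783; V=2.410714+-0.956633+0.478316=1.9324
k=5 load: inc=0.478316, refl=0.478316·-0.714286=-0.3417; V=1.454082+0.478316+-0.341655=1.5907
k=6 src: inc=-0.341655, refl=-0.341655·-0.500000=0.1708; V=1.932398+-0.341655+0.170827=1.7616
k=7 load: inc=0.170827, refl=0.170827·-0.714286=-0.1220; V=1.590743+0.170827+-0.122019=1.6396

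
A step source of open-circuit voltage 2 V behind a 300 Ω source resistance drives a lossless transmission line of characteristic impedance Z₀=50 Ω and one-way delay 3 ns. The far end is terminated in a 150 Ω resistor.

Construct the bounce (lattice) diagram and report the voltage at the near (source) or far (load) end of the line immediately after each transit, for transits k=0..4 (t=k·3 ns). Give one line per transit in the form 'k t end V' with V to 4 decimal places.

0 0 source 0.2857
1 3 load 0.4286
2 6 source 0.5306
3 9 load 0.5816
4 12 source 0.6181

Γ_L=0.500000, Γ_S=0.714286; launch V₁=2·50/350=0.285714
k=0 src: V=0.2857
k=1 load: inc=0.285714, refl=0.285714·0.500000=0.1429; V=0.000000+0.285714+0.142857=0.4286
k=2 src: inc=0.142857, refl=0.142857·0.714286=0.1020; V=0.285714+0.142857+0.102041=0.5306
k=3 load: inc=0.102041, refl=0.102041·0.500000=0.0510; V=0.428571+0.102041+0.051020=0.5816
k=4 src: inc=0.051020, refl=0.051020·0.714286=0.0364; V=0.530612+0.051020+0.036443=0.6181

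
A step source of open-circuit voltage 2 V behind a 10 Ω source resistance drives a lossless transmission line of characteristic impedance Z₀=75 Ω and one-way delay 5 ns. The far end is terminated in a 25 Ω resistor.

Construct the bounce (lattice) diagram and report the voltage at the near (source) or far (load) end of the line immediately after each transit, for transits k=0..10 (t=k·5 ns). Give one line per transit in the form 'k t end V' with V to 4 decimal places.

Γ_L=-0.500000, Γ_S=-0.764706; launch V₁=2·75/85=1.764706
k=0 src: V=1.7647
k=1 load: inc=1.764706, refl=1.764706·-0.500000=-0.8824; V=0.000000+1.764706+-0.882353=0.8824
k=2 src: inc=-0.882353, refl=-0.882353·-0.764706=0.6747; V=1.764706+-0.882353+0.674740=1.5571
k=3 load: inc=0.674740, refl=0.674740·-0.500000=-0.3374; V=0.882353+0.674740+-0.337370=1.2197
k=4 src: inc=-0.337370, refl=-0.337370·-0.764706=0.2580; V=1.557093+-0.337370+0.257989=1.4777
k=5 load: inc=0.257989, refl=0.257989·-0.500000=-0.1290; V=1.219723+0.257989+-0.128995=1.3487
k=6 src: inc=-0.128995, refl=-0.128995·-0.764706=0.0986; V=1.477712+-0.128995+0.098643=1.4474
k=7 load: inc=0.098643, refl=0.098643·-0.500000=-0.0493; V=1.348718+0.098643+-0.049321=1.3980
k=8 src: inc=-0.049321, refl=-0.049321·-0.764706=0.0377; V=1.447361+-0.049321+0.037716=1.4358
k=9 load: inc=0.037716, refl=0.037716·-0.500000=-0.0189; V=1.398039+0.037716+-0.018858=1.4169
k=10 src: inc=-0.018858, refl=-0.018858·-0.764706=0.0144; V=1.435756+-0.018858+0.014421=1.4313

0 0 source 1.7647
1 5 load 0.8824
2 10 source 1.5571
3 15 load 1.2197
4 20 source 1.4777
5 25 load 1.3487
6 30 source 1.4474
7 35 load 1.3980
8 40 source 1.4358
9 45 load 1.4169
10 50 source 1.4313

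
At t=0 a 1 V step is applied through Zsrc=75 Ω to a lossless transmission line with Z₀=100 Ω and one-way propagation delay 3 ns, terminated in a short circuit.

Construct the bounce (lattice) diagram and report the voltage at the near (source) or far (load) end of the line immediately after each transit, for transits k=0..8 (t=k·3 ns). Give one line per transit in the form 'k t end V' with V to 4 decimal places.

0 0 source 0.5714
1 3 load 0.0000
2 6 source 0.0816
3 9 load 0.0000
4 12 source 0.0117
5 15 load 0.0000
6 18 source 0.0017
7 21 load 0.0000
8 24 source 0.0002

Γ_L=-1.000000, Γ_S=-0.142857; launch V₁=1·100/175=0.571429
k=0 src: V=0.5714
k=1 load: inc=0.571429, refl=0.571429·-1.000000=-0.5714; V=0.000000+0.571429+-0.571429=0.0000
k=2 src: inc=-0.571429, refl=-0.571429·-0.142857=0.0816; V=0.571429+-0.571429+0.081633=0.0816
k=3 load: inc=0.081633, refl=0.081633·-1.000000=-0.0816; V=0.000000+0.081633+-0.081633=0.0000
k=4 src: inc=-0.081633, refl=-0.081633·-0.142857=0.0117; V=0.081633+-0.081633+0.011662=0.0117
k=5 load: inc=0.011662, refl=0.011662·-1.000000=-0.0117; V=0.000000+0.011662+-0.011662=0.0000
k=6 src: inc=-0.011662, refl=-0.011662·-0.142857=0.0017; V=0.011662+-0.011662+0.001666=0.0017
k=7 load: inc=0.001666, refl=0.001666·-1.000000=-0.0017; V=0.000000+0.001666+-0.001666=0.0000
k=8 src: inc=-0.001666, refl=-0.001666·-0.142857=0.0002; V=0.001666+-0.001666+0.000238=0.0002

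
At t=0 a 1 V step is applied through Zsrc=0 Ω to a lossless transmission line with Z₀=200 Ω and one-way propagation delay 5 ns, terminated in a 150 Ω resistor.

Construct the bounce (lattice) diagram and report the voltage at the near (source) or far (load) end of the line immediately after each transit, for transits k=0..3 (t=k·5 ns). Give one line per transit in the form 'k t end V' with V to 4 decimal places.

0 0 source 1.0000
1 5 load 0.8571
2 10 source 1.0000
3 15 load 0.9796

Γ_L=-0.142857, Γ_S=-1.000000; launch V₁=1·200/200=1.000000
k=0 src: V=1.0000
k=1 load: inc=1.000000, refl=1.000000·-0.142857=-0.1429; V=0.000000+1.000000+-0.142857=0.8571
k=2 src: inc=-0.142857, refl=-0.142857·-1.000000=0.1429; V=1.000000+-0.142857+0.142857=1.0000
k=3 load: inc=0.142857, refl=0.142857·-0.142857=-0.0204; V=0.857143+0.142857+-0.020408=0.9796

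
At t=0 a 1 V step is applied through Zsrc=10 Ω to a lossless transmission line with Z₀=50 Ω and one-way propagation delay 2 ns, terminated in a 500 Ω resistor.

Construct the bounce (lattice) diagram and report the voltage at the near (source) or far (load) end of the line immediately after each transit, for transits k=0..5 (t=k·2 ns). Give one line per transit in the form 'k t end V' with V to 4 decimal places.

Γ_L=0.818182, Γ_S=-0.666667; launch V₁=1·50/60=0.833333
k=0 src: V=0.8333
k=1 load: inc=0.833333, refl=0.833333·0.818182=0.6818; V=0.000000+0.833333+0.681818=1.5152
k=2 src: inc=0.681818, refl=0.681818·-0.666667=-0.4545; V=0.833333+0.681818+-0.454545=1.0606
k=3 load: inc=-0.454545, refl=-0.454545·0.818182=-0.3719; V=1.515152+-0.454545+-0.371901=0.6887
k=4 src: inc=-0.371901, refl=-0.371901·-0.666667=0.2479; V=1.060606+-0.371901+0.247934=0.9366
k=5 load: inc=0.247934, refl=0.247934·0.818182=0.2029; V=0.688705+0.247934+0.202855=1.1395

0 0 source 0.8333
1 2 load 1.5152
2 4 source 1.0606
3 6 load 0.6887
4 8 source 0.9366
5 10 load 1.1395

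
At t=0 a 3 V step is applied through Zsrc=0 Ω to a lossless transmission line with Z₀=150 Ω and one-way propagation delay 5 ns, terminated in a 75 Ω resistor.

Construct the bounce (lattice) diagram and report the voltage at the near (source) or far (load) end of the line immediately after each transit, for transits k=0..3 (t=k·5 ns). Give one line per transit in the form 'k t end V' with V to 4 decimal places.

Γ_L=-0.333333, Γ_S=-1.000000; launch V₁=3·150/150=3.000000
k=0 src: V=3.0000
k=1 load: inc=3.000000, refl=3.000000·-0.333333=-1.0000; V=0.000000+3.000000+-1.000000=2.0000
k=2 src: inc=-1.000000, refl=-1.000000·-1.000000=1.0000; V=3.000000+-1.000000+1.000000=3.0000
k=3 load: inc=1.000000, refl=1.000000·-0.333333=-0.3333; V=2.000000+1.000000+-0.333333=2.6667

0 0 source 3.0000
1 5 load 2.0000
2 10 source 3.0000
3 15 load 2.6667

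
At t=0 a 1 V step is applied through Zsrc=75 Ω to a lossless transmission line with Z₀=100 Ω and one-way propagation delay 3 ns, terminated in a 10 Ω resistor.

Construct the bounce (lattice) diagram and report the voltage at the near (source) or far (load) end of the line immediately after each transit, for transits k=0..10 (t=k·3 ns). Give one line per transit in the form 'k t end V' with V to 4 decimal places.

0 0 source 0.5714
1 3 load 0.1039
2 6 source 0.1707
3 9 load 0.1160
4 12 source 0.1238
5 15 load 0.1175
6 18 source 0.1184
7 21 load 0.1176
8 24 source 0.1177
9 27 load 0.1176
10 30 source 0.1177

Γ_L=-0.818182, Γ_S=-0.142857; launch V₁=1·100/175=0.571429
k=0 src: V=0.5714
k=1 load: inc=0.571429, refl=0.571429·-0.818182=-0.4675; V=0.000000+0.571429+-0.467532=0.1039
k=2 src: inc=-0.467532, refl=-0.467532·-0.142857=0.0668; V=0.571429+-0.467532+0.066790=0.1707
k=3 load: inc=0.066790, refl=0.066790·-0.818182=-0.0546; V=0.103896+0.066790+-0.054647=0.1160
k=4 src: inc=-0.054647, refl=-0.054647·-0.142857=0.0078; V=0.170686+-0.054647+0.007807=0.1238
k=5 load: inc=0.007807, refl=0.007807·-0.818182=-0.0064; V=0.116040+0.007807+-0.006387=0.1175
k=6 src: inc=-0.006387, refl=-0.006387·-0.142857=0.0009; V=0.123846+-0.006387+0.000912=0.1184
k=7 load: inc=0.000912, refl=0.000912·-0.818182=-0.0007; V=0.117459+0.000912+-0.000747=0.1176
k=8 src: inc=-0.000747, refl=-0.000747·-0.142857=0.0001; V=0.118372+-0.000747+0.000107=0.1177
k=9 load: inc=0.000107, refl=0.000107·-0.818182=-0.0001; V=0.117625+0.000107+-0.000087=0.1176
k=10 src: inc=-0.000087, refl=-0.000087·-0.142857=0.0000; V=0.117732+-0.000087+0.000012=0.1177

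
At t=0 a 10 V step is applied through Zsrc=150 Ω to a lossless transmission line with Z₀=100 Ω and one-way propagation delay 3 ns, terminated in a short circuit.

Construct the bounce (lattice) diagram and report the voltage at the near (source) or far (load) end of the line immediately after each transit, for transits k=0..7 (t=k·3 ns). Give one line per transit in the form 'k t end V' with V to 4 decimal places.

0 0 source 4.0000
1 3 load 0.0000
2 6 source -0.8000
3 9 load 0.0000
4 12 source 0.1600
5 15 load 0.0000
6 18 source -0.0320
7 21 load 0.0000

Γ_L=-1.000000, Γ_S=0.200000; launch V₁=10·100/250=4.000000
k=0 src: V=4.0000
k=1 load: inc=4.000000, refl=4.000000·-1.000000=-4.0000; V=0.000000+4.000000+-4.000000=0.0000
k=2 src: inc=-4.000000, refl=-4.000000·0.200000=-0.8000; V=4.000000+-4.000000+-0.800000=-0.8000
k=3 load: inc=-0.800000, refl=-0.800000·-1.000000=0.8000; V=0.000000+-0.800000+0.800000=0.0000
k=4 src: inc=0.800000, refl=0.800000·0.200000=0.1600; V=-0.800000+0.800000+0.160000=0.1600
k=5 load: inc=0.160000, refl=0.160000·-1.000000=-0.1600; V=0.000000+0.160000+-0.160000=0.0000
k=6 src: inc=-0.160000, refl=-0.160000·0.200000=-0.0320; V=0.160000+-0.160000+-0.032000=-0.0320
k=7 load: inc=-0.032000, refl=-0.032000·-1.000000=0.0320; V=0.000000+-0.032000+0.032000=0.0000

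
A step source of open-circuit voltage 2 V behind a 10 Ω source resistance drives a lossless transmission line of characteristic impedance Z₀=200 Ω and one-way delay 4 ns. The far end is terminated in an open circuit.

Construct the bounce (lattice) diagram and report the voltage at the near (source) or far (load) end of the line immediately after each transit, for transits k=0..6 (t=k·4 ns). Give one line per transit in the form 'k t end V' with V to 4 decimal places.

Γ_L=1.000000, Γ_S=-0.904762; launch V₁=2·200/210=1.904762
k=0 src: V=1.9048
k=1 load: inc=1.904762, refl=1.904762·1.000000=1.9048; V=0.000000+1.904762+1.904762=3.8095
k=2 src: inc=1.904762, refl=1.904762·-0.904762=-1.7234; V=1.904762+1.904762+-1.723356=2.0862
k=3 load: inc=-1.723356, refl=-1.723356·1.000000=-1.7234; V=3.809524+-1.723356+-1.723356=0.3628
k=4 src: inc=-1.723356, refl=-1.723356·-0.904762=1.5592; V=2.086168+-1.723356+1.559227=1.9220
k=5 load: inc=1.559227, refl=1.559227·1.000000=1.5592; V=0.362812+1.559227+1.559227=3.4813
k=6 src: inc=1.559227, refl=1.559227·-0.904762=-1.4107; V=1.922039+1.559227+-1.410729=2.0705

0 0 source 1.9048
1 4 load 3.8095
2 8 source 2.0862
3 12 load 0.3628
4 16 source 1.9220
5 20 load 3.4813
6 24 source 2.0705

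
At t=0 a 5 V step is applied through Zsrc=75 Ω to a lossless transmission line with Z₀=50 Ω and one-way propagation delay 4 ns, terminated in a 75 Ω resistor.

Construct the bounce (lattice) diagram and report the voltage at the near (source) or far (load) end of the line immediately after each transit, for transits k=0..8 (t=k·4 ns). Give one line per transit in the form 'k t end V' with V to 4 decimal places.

0 0 source 2.0000
1 4 load 2.4000
2 8 source 2.4800
3 12 load 2.4960
4 16 source 2.4992
5 20 load 2.4998
6 24 source 2.5000
7 28 load 2.5000
8 32 source 2.5000

Γ_L=0.200000, Γ_S=0.200000; launch V₁=5·50/125=2.000000
k=0 src: V=2.0000
k=1 load: inc=2.000000, refl=2.000000·0.200000=0.4000; V=0.000000+2.000000+0.400000=2.4000
k=2 src: inc=0.400000, refl=0.400000·0.200000=0.0800; V=2.000000+0.400000+0.080000=2.4800
k=3 load: inc=0.080000, refl=0.080000·0.200000=0.0160; V=2.400000+0.080000+0.016000=2.4960
k=4 src: inc=0.016000, refl=0.016000·0.200000=0.0032; V=2.480000+0.016000+0.003200=2.4992
k=5 load: inc=0.003200, refl=0.003200·0.200000=0.0006; V=2.496000+0.003200+0.000640=2.4998
k=6 src: inc=0.000640, refl=0.000640·0.200000=0.0001; V=2.499200+0.000640+0.000128=2.5000
k=7 load: inc=0.000128, refl=0.000128·0.200000=0.0000; V=2.499840+0.000128+0.000026=2.5000
k=8 src: inc=0.000026, refl=0.000026·0.200000=0.0000; V=2.499968+0.000026+0.000005=2.5000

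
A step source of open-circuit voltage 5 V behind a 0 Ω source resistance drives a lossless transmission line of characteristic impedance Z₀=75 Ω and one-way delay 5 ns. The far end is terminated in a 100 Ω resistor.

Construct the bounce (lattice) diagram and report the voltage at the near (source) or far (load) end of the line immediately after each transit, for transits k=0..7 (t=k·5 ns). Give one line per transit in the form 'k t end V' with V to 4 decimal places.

Γ_L=0.142857, Γ_S=-1.000000; launch V₁=5·75/75=5.000000
k=0 src: V=5.0000
k=1 load: inc=5.000000, refl=5.000000·0.142857=0.7143; V=0.000000+5.000000+0.714286=5.7143
k=2 src: inc=0.714286, refl=0.714286·-1.000000=-0.7143; V=5.000000+0.714286+-0.714286=5.0000
k=3 load: inc=-0.714286, refl=-0.714286·0.142857=-0.1020; V=5.714286+-0.714286+-0.102041=4.8980
k=4 src: inc=-0.102041, refl=-0.102041·-1.000000=0.1020; V=5.000000+-0.102041+0.102041=5.0000
k=5 load: inc=0.102041, refl=0.102041·0.142857=0.0146; V=4.897959+0.102041+0.014577=5.0146
k=6 src: inc=0.014577, refl=0.014577·-1.000000=-0.0146; V=5.000000+0.014577+-0.014577=5.0000
k=7 load: inc=-0.014577, refl=-0.014577·0.142857=-0.0021; V=5.014577+-0.014577+-0.002082=4.9979

0 0 source 5.0000
1 5 load 5.7143
2 10 source 5.0000
3 15 load 4.8980
4 20 source 5.0000
5 25 load 5.0146
6 30 source 5.0000
7 35 load 4.9979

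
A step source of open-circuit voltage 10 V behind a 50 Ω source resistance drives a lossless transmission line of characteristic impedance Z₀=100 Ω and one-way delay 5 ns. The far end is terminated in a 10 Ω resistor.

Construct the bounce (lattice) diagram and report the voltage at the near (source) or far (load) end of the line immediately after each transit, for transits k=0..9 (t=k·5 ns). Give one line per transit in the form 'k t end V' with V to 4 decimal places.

0 0 source 6.6667
1 5 load 1.2121
2 10 source 3.0303
3 15 load 1.5427
4 20 source 2.0386
5 25 load 1.6329
6 30 source 1.7681
7 35 load 1.6574
8 40 source 1.6943
9 45 load 1.6642

Γ_L=-0.818182, Γ_S=-0.333333; launch V₁=10·100/150=6.666667
k=0 src: V=6.6667
k=1 load: inc=6.666667, refl=6.666667·-0.818182=-5.4545; V=0.000000+6.666667+-5.454545=1.2121
k=2 src: inc=-5.454545, refl=-5.454545·-0.333333=1.8182; V=6.666667+-5.454545+1.818182=3.0303
k=3 load: inc=1.818182, refl=1.818182·-0.818182=-1.4876; V=1.212121+1.818182+-1.487603=1.5427
k=4 src: inc=-1.487603, refl=-1.487603·-0.333333=0.4959; V=3.030303+-1.487603+0.495868=2.0386
k=5 load: inc=0.495868, refl=0.495868·-0.818182=-0.4057; V=1.542700+0.495868+-0.405710=1.6329
k=6 src: inc=-0.405710, refl=-0.405710·-0.333333=0.1352; V=2.038567+-0.405710+0.135237=1.7681
k=7 load: inc=0.135237, refl=0.135237·-0.818182=-0.1106; V=1.632858+0.135237+-0.110648=1.6574
k=8 src: inc=-0.110648, refl=-0.110648·-0.333333=0.0369; V=1.768094+-0.110648+0.036883=1.6943
k=9 load: inc=0.036883, refl=0.036883·-0.818182=-0.0302; V=1.657446+0.036883+-0.030177=1.6642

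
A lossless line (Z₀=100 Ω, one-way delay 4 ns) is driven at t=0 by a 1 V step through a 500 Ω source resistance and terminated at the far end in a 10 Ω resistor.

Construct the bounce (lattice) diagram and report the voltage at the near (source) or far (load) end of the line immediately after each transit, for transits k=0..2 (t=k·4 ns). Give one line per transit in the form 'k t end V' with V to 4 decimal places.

0 0 source 0.1667
1 4 load 0.0303
2 8 source -0.0606

Γ_L=-0.818182, Γ_S=0.666667; launch V₁=1·100/600=0.166667
k=0 src: V=0.1667
k=1 load: inc=0.166667, refl=0.166667·-0.818182=-0.1364; V=0.000000+0.166667+-0.136364=0.0303
k=2 src: inc=-0.136364, refl=-0.136364·0.666667=-0.0909; V=0.166667+-0.136364+-0.090909=-0.0606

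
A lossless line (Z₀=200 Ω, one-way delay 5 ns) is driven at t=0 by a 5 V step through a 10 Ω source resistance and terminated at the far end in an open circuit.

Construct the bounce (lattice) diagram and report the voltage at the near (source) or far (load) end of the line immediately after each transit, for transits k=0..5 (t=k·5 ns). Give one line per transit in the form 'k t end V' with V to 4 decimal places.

0 0 source 4.7619
1 5 load 9.5238
2 10 source 5.2154
3 15 load 0.9070
4 20 source 4.8051
5 25 load 8.7032

Γ_L=1.000000, Γ_S=-0.904762; launch V₁=5·200/210=4.761905
k=0 src: V=4.7619
k=1 load: inc=4.761905, refl=4.761905·1.000000=4.7619; V=0.000000+4.761905+4.761905=9.5238
k=2 src: inc=4.761905, refl=4.761905·-0.904762=-4.3084; V=4.761905+4.761905+-4.308390=5.2154
k=3 load: inc=-4.308390, refl=-4.308390·1.000000=-4.3084; V=9.523810+-4.308390+-4.308390=0.9070
k=4 src: inc=-4.308390, refl=-4.308390·-0.904762=3.8981; V=5.215420+-4.308390+3.898067=4.8051
k=5 load: inc=3.898067, refl=3.898067·1.000000=3.8981; V=0.907029+3.898067+3.898067=8.7032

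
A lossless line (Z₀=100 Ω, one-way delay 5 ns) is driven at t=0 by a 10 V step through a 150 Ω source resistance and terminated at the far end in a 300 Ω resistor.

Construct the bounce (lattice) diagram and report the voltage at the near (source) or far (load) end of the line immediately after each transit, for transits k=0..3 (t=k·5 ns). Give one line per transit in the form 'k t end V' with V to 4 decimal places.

0 0 source 4.0000
1 5 load 6.0000
2 10 source 6.4000
3 15 load 6.6000

Γ_L=0.500000, Γ_S=0.200000; launch V₁=10·100/250=4.000000
k=0 src: V=4.0000
k=1 load: inc=4.000000, refl=4.000000·0.500000=2.0000; V=0.000000+4.000000+2.000000=6.0000
k=2 src: inc=2.000000, refl=2.000000·0.200000=0.4000; V=4.000000+2.000000+0.400000=6.4000
k=3 load: inc=0.400000, refl=0.400000·0.500000=0.2000; V=6.000000+0.400000+0.200000=6.6000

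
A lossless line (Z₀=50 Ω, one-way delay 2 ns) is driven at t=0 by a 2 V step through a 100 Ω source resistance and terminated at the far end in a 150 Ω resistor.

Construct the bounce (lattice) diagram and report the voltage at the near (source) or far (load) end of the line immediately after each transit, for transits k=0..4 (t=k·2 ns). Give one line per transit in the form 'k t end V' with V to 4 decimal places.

Γ_L=0.500000, Γ_S=0.333333; launch V₁=2·50/150=0.666667
k=0 src: V=0.6667
k=1 load: inc=0.666667, refl=0.666667·0.500000=0.3333; V=0.000000+0.666667+0.333333=1.0000
k=2 src: inc=0.333333, refl=0.333333·0.333333=0.1111; V=0.666667+0.333333+0.111111=1.1111
k=3 load: inc=0.111111, refl=0.111111·0.500000=0.0556; V=1.000000+0.111111+0.055556=1.1667
k=4 src: inc=0.055556, refl=0.055556·0.333333=0.0185; V=1.111111+0.055556+0.018519=1.1852

0 0 source 0.6667
1 2 load 1.0000
2 4 source 1.1111
3 6 load 1.1667
4 8 source 1.1852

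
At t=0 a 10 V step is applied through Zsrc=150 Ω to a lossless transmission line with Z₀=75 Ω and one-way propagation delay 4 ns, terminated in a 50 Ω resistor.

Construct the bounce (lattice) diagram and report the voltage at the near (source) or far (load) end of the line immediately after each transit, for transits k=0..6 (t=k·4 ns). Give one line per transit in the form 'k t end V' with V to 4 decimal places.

0 0 source 3.3333
1 4 load 2.6667
2 8 source 2.4444
3 12 load 2.4889
4 16 source 2.5037
5 20 load 2.5007
6 24 source 2.4998

Γ_L=-0.200000, Γ_S=0.333333; launch V₁=10·75/225=3.333333
k=0 src: V=3.3333
k=1 load: inc=3.333333, refl=3.333333·-0.200000=-0.6667; V=0.000000+3.333333+-0.666667=2.6667
k=2 src: inc=-0.666667, refl=-0.666667·0.333333=-0.2222; V=3.333333+-0.666667+-0.222222=2.4444
k=3 load: inc=-0.222222, refl=-0.222222·-0.200000=0.0444; V=2.666667+-0.222222+0.044444=2.4889
k=4 src: inc=0.044444, refl=0.044444·0.333333=0.0148; V=2.444444+0.044444+0.014815=2.5037
k=5 load: inc=0.014815, refl=0.014815·-0.200000=-0.0030; V=2.488889+0.014815+-0.002963=2.5007
k=6 src: inc=-0.002963, refl=-0.002963·0.333333=-0.0010; V=2.503704+-0.002963+-0.000988=2.4998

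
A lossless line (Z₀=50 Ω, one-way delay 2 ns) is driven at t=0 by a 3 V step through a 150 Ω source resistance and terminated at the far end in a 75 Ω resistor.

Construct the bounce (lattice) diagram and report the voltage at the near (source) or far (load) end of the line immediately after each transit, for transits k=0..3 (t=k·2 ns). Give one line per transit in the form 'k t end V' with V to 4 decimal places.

0 0 source 0.7500
1 2 load 0.9000
2 4 source 0.9750
3 6 load 0.9900

Γ_L=0.200000, Γ_S=0.500000; launch V₁=3·50/200=0.750000
k=0 src: V=0.7500
k=1 load: inc=0.750000, refl=0.750000·0.200000=0.1500; V=0.000000+0.750000+0.150000=0.9000
k=2 src: inc=0.150000, refl=0.150000·0.500000=0.0750; V=0.750000+0.150000+0.075000=0.9750
k=3 load: inc=0.075000, refl=0.075000·0.200000=0.0150; V=0.900000+0.075000+0.015000=0.9900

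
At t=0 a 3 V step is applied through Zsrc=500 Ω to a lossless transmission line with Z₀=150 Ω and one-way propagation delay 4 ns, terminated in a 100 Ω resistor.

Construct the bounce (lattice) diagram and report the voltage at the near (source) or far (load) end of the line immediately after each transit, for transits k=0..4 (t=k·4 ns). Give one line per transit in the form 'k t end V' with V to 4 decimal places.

Γ_L=-0.200000, Γ_S=0.538462; launch V₁=3·150/650=0.692308
k=0 src: V=0.6923
k=1 load: inc=0.692308, refl=0.692308·-0.200000=-0.1385; V=0.000000+0.692308+-0.138462=0.5538
k=2 src: inc=-0.138462, refl=-0.138462·0.538462=-0.0746; V=0.692308+-0.138462+-0.074556=0.4793
k=3 load: inc=-0.074556, refl=-0.074556·-0.200000=0.0149; V=0.553846+-0.074556+0.014911=0.4942
k=4 src: inc=0.014911, refl=0.014911·0.538462=0.0080; V=0.479290+0.014911+0.008029=0.5022

0 0 source 0.6923
1 4 load 0.5538
2 8 source 0.4793
3 12 load 0.4942
4 16 source 0.5022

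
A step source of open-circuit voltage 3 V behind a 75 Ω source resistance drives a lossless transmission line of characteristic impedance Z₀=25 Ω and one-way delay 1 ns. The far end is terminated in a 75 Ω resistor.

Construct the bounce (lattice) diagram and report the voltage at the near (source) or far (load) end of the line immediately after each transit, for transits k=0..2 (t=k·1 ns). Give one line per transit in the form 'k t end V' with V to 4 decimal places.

0 0 source 0.7500
1 1 load 1.1250
2 2 source 1.3125

Γ_L=0.500000, Γ_S=0.500000; launch V₁=3·25/100=0.750000
k=0 src: V=0.7500
k=1 load: inc=0.750000, refl=0.750000·0.500000=0.3750; V=0.000000+0.750000+0.375000=1.1250
k=2 src: inc=0.375000, refl=0.375000·0.500000=0.1875; V=0.750000+0.375000+0.187500=1.3125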